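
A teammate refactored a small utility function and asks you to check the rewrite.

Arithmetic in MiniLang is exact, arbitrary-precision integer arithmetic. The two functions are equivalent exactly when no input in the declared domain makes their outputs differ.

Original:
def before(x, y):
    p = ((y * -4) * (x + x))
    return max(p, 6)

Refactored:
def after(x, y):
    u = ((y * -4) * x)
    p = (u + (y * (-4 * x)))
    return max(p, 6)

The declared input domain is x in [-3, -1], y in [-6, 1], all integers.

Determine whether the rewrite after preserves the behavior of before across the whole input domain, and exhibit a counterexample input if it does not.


The two are interchangeable: arithmetic usage differs, plus local variable names differ, plus constant usage differs, plus statement counts differ, and every declared input agrees.
Tracing x=-1, y=1: before: p=8, then returns 8 | after: u=4, then p=8, then returns 8 — matching result 8.
Every one of the 24 inputs gives matching results.
verdict: equivalent


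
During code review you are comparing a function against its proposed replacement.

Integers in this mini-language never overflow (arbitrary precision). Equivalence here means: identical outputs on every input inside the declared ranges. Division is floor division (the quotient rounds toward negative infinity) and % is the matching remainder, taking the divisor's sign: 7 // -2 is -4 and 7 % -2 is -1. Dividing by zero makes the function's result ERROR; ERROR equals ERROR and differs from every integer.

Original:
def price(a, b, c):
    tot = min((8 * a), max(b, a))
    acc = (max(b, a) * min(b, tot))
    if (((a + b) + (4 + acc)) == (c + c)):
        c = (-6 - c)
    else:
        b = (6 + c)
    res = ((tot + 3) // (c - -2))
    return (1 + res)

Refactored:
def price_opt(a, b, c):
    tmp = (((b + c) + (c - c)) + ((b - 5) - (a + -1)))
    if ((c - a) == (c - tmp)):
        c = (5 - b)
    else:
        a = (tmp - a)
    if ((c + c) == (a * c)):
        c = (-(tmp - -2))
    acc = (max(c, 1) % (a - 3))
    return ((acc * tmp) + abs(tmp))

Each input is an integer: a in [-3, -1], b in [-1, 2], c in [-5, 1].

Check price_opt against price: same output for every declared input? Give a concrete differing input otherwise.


Take a=-3, b=-1, c=-5.
price: tot = -24; acc = 24; (((a + b) + (4 + acc)) == (c + c)) -> false; b = 1; res = 7; return 8
price_opt: tmp = -8; ((c - a) == (c - tmp)) -> false; a = -5; ((c + c) == (a * c)) -> false; acc = -7; return 64
8 vs 64 — the two versions disagree here.
verdict: not equivalent; witness: a=-3, b=-1, c=-5


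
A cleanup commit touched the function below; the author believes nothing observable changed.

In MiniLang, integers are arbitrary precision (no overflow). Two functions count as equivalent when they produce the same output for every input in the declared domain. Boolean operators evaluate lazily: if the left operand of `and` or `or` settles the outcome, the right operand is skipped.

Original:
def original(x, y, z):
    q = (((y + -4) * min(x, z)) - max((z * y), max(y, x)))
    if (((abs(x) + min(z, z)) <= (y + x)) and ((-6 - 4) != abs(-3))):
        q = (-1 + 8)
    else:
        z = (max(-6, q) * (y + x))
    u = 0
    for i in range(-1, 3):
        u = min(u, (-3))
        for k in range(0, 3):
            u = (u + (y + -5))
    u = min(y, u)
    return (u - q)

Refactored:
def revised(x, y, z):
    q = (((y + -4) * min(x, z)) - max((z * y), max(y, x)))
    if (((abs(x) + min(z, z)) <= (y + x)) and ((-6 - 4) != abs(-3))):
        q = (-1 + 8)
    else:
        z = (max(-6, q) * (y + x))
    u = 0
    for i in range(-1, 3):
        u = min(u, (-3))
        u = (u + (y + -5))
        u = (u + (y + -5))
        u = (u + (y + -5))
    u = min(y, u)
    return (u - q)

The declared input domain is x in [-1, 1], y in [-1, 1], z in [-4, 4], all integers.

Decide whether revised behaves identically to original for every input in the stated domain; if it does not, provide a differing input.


This is a faithful refactor — local variable names differ; statement counts differ; loop structure differs; arithmetic usage differs; constant usage differs, but the computed results match everywhere.
Tracing x=-1, y=1, z=-1: original: q := 2 | (((abs(x) + min(z, z)) <= (y + x)) and ((-6 - 4) != abs(-3))): true | q := 7 | u := 0 | iter i=-1: | u := -3 | iter k=0: | u := -7 | iter k=1: | u := -11 | iter k=2: | u := -15 | iter i=0: | u := -15 | iter k=0: | u := -19 | iter k=1: | u := -23 | iter k=2: | u := -27 | iter i=1: | u := -27 | iter k=0: | u := -31 | iter k=1: | u := -35 | iter k=2: | u := -39 | iter i=2: | u := -39 | iter k=0: | u := -43 | iter k=1: | u := -47 | iter k=2: | u := -51 | u := -51 | result -58 | revised: q := 2 | (((abs(x) + min(z, z)) <= (y + x)) and ((-6 - 4) != abs(-3))): true | q := 7 | u := 0 | iter i=-1: | u := -3 | u := -7 | u := -11 | u := -15 | iter i=0: | u := -15 | u := -19 | u := -23 | u := -27 | iter i=1: | u := -27 | u := -31 | u := -35 | u := -39 | iter i=2: | u := -39 | u := -43 | u := -47 | u := -51 | u := -51 | result -58 — matching result -58.
An exhaustive pass over the 81 declared inputs shows identical outputs.
verdict: equivalent


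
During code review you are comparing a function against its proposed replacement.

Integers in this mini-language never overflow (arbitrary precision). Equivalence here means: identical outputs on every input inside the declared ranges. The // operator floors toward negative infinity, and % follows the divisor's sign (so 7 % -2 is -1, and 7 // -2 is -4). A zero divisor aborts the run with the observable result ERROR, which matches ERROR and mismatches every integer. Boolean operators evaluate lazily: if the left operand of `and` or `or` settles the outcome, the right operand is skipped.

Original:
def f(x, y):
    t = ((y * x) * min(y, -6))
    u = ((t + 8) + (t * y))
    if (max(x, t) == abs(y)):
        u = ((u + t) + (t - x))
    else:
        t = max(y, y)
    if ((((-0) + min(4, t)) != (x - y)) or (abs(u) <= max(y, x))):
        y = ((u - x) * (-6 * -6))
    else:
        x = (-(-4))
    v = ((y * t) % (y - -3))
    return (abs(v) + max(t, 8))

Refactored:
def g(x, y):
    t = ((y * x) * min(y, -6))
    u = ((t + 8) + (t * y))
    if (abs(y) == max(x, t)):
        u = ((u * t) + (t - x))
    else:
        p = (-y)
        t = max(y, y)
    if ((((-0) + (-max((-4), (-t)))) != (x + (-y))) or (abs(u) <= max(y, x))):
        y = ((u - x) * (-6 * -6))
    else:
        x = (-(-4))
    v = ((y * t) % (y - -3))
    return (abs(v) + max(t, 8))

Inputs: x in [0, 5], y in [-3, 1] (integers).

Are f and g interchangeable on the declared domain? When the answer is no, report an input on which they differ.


Try x=1, y=1.
f: t=-6, then u=-4, then (max(x, t) == abs(y)) is true, then u=-17, then ((((-0) + min(4, t)) != (x - y)) or (abs(u) <= max(y, x))) is true, then y=-648, then v=-627, then returns 635
g: t=-6, then u=-4, then (abs(y) == max(x, t)) is true, then u=17, then ((((-0) + (-max((-4), (-t)))) != (x + (-y))) or (abs(u) <= max(y, x))) is true, then y=576, then v=18, then returns 26
635 != 26, so the rewrite changes behavior.
verdict: not equivalent; witness: x=1, y=1


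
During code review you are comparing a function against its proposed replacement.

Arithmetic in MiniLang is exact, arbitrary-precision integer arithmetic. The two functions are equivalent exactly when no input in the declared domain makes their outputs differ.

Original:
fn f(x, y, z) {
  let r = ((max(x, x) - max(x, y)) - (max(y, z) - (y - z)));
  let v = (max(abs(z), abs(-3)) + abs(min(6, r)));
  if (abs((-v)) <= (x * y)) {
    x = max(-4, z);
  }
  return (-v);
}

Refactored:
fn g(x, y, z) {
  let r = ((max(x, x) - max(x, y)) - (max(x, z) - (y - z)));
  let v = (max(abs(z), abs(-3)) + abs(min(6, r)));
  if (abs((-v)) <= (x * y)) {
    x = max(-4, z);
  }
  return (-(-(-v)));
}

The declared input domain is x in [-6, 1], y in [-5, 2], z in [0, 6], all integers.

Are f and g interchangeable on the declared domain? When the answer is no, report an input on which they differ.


x=-6, y=1, z=0 yields -10 from f but -9 from g.
verdict: not equivalent; witness: x=-6, y=1, z=0


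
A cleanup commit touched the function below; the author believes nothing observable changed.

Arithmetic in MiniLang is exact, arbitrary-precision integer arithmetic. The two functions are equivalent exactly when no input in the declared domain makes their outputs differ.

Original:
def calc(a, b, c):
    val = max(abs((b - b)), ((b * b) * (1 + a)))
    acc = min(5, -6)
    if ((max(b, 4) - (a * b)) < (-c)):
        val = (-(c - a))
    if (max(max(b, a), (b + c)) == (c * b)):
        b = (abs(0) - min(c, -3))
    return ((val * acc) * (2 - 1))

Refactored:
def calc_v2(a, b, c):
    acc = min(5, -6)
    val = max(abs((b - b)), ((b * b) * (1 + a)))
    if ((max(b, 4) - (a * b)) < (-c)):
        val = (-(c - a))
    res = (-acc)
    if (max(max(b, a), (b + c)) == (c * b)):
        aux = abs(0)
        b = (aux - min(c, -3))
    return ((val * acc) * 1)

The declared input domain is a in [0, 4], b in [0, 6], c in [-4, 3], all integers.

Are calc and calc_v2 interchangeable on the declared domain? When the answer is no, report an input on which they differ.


This is a faithful refactor — statement counts differ; arithmetic usage differs; constant usage differs; local variable names differ, but the computed results match everywhere.
As a probe, take a=0, b=5, c=-3: calc runs val := 25 | acc := -6 | ((max(b, 4) - (a * b)) < (-c)): false | (max(max(b, a), (b + c)) == (c * b)): false | result -150; calc_v2 runs acc := -6 | val := 25 | ((max(b, 4) - (a * b)) < (-c)): false | res := 6 | (max(max(b, a), (b + c)) == (c * b)): false | result -150; both end at -150.
Sweeping the whole domain (280 inputs) finds no disagreement.
verdict: equivalent


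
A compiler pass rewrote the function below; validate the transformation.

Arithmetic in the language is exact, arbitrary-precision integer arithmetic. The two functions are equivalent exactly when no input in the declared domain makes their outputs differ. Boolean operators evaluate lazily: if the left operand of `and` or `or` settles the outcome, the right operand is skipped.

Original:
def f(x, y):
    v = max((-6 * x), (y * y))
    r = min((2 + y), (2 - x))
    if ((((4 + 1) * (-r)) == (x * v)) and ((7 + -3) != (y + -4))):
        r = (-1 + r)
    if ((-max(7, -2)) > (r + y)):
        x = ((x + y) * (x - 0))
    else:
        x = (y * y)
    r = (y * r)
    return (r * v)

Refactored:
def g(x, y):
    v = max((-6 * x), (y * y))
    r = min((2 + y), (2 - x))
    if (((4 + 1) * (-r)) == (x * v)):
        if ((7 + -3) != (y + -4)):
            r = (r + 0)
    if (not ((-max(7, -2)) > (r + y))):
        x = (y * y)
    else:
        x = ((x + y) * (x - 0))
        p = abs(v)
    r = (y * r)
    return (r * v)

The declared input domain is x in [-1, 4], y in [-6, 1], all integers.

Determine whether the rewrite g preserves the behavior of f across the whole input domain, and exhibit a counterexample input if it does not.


On input x=0, y=-2, f returns 8 while g returns 0.
verdict: not equivalent; witness: x=0, y=-2


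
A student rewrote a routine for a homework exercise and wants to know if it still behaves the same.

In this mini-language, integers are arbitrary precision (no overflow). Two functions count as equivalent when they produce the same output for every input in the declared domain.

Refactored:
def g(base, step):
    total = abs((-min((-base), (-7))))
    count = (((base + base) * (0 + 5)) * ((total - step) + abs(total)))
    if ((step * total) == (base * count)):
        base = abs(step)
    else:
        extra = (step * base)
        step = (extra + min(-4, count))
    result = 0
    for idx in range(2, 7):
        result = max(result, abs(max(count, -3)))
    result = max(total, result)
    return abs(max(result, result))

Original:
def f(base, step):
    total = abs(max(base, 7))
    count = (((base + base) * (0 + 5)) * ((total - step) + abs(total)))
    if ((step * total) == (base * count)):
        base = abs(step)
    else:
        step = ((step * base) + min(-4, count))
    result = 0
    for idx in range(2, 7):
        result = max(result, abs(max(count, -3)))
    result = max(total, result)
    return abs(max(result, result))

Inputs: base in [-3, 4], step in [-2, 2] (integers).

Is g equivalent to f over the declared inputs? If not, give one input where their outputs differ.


Behavior is preserved: although local variable names differ; min/max/abs usage differs; statement counts differ, the outputs never diverge.
Spot check at base=1, step=1 — f: total=7, then count=130, then ((step * total) == (base * count)) is false, then step=-3, then result=0, then (idx=2), then result=130, then (idx=3), then result=130, then (idx=4), then result=130, then (idx=5), then result=130, then (idx=6), then result=130, then result=130, then returns 130. g: total=7, then count=130, then ((step * total) == (base * count)) is false, then extra=1, then step=-3, then result=0, then (idx=2), then result=130, then (idx=3), then result=130, then (idx=4), then result=130, then (idx=5), then result=130, then (idx=6), then result=130, then result=130, then returns 130. Both give 130.
Across all 40 domain points the two functions coincide.
verdict: equivalent


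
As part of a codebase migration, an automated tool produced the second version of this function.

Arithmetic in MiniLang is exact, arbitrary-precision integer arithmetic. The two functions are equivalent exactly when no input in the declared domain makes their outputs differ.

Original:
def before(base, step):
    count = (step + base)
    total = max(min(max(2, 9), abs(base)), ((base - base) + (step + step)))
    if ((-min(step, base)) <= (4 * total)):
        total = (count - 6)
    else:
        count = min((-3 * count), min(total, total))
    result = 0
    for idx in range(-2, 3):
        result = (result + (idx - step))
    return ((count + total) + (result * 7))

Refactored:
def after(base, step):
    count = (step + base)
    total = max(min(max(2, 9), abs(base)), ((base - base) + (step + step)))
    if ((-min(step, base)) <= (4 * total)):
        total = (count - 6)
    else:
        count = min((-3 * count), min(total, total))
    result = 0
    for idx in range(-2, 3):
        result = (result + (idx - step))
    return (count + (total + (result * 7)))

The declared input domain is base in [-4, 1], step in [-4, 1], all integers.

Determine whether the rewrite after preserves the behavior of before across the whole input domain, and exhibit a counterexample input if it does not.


Reading the diff, among the changes: same computation, different form.
One worked example (base=-3, step=0) — before: count = -3; total = 3; ((-min(step, base)) <= (4 * total)) -> true; total = -9; result = 0; [idx=-2]; result = -2; [idx=-1]; result = -3; [idx=0]; result = -3; [idx=1]; result = -2; [idx=2]; result = 0; return -12; after: count = -3; total = 3; ((-min(step, base)) <= (4 * total)) -> true; total = -9; result = 0; [idx=-2]; result = -2; [idx=-1]; result = -3; [idx=0]; result = -3; [idx=1]; result = -2; [idx=2]; result = 0; return -12; agreement on -12.
Checked all 36 inputs in the declared domain: the outputs agree on every one.
verdict: equivalent


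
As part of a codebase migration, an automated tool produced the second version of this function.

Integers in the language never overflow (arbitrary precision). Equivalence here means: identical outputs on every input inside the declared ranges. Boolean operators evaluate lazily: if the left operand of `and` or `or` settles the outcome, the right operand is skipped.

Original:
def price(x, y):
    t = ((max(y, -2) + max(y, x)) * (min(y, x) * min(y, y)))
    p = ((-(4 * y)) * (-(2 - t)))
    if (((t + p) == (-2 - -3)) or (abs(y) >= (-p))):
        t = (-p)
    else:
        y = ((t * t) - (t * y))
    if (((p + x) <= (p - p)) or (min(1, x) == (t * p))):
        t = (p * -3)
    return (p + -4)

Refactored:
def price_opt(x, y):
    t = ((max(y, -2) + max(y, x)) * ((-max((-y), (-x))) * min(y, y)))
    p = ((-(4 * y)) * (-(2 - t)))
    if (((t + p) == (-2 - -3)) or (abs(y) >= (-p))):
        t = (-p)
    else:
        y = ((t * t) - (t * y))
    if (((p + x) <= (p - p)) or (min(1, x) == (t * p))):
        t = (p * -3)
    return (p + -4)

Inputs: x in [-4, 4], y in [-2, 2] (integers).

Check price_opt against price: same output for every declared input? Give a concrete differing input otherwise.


Side by side, the visible changes include: min/max/abs usage differs.
As a probe, take x=-3, y=2: price runs t=-24, then p=208, then (((t + p) == (-2 - -3)) or (abs(y) >= (-p))) is true, then t=-208, then (((p + x) <= (p - p)) or (min(1, x) == (t * p))) is false, then returns 204; price_opt runs t=-24, then p=208, then (((t + p) == (-2 - -3)) or (abs(y) >= (-p))) is true, then t=-208, then (((p + x) <= (p - p)) or (min(1, x) == (t * p))) is false, then returns 204; both end at 204.
Across all 45 domain points the two functions coincide.
verdict: equivalent


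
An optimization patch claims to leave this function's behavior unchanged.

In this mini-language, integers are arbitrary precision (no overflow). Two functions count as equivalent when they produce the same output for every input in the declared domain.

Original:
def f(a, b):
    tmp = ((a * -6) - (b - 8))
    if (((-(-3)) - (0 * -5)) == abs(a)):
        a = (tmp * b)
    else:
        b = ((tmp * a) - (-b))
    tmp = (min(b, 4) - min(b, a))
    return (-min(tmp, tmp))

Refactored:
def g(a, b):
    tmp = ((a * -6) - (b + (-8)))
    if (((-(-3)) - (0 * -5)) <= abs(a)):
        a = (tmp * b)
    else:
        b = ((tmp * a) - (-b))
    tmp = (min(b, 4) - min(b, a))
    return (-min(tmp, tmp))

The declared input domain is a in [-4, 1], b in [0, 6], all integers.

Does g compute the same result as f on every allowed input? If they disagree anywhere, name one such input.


At a=-4, b=5: f gives 0, g gives 1.
verdict: not equivalent; witness: a=-4, b=5


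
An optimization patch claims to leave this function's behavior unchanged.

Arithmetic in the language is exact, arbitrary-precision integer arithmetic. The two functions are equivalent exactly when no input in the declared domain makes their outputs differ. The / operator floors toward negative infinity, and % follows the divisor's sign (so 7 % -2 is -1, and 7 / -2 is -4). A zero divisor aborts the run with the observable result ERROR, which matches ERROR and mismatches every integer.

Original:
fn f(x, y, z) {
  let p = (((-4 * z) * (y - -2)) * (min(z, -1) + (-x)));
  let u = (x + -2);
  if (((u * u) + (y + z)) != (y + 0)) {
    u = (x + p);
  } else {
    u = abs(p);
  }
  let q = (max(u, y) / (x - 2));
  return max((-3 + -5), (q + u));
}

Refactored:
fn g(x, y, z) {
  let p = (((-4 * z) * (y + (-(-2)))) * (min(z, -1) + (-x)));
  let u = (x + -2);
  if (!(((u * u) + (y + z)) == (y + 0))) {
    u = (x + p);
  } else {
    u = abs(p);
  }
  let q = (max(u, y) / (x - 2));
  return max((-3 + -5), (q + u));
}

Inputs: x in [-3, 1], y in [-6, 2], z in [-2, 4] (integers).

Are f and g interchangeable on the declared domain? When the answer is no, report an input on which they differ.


Side by side, the visible changes include: arithmetic usage differs, boolean connective usage differs, comparison usage differs.
As a probe, take x=0, y=0, z=1: f runs p=8, then u=-2, then (((u * u) + (y + z)) != (y + 0)) is true, then u=8, then q=-4, then returns 4; g runs p=8, then u=-2, then (!(((u * u) + (y + z)) == (y + 0))) is true, then u=8, then q=-4, then returns 4; both end at 4.
An exhaustive pass over the 315 declared inputs shows identical outputs.
verdict: equivalent


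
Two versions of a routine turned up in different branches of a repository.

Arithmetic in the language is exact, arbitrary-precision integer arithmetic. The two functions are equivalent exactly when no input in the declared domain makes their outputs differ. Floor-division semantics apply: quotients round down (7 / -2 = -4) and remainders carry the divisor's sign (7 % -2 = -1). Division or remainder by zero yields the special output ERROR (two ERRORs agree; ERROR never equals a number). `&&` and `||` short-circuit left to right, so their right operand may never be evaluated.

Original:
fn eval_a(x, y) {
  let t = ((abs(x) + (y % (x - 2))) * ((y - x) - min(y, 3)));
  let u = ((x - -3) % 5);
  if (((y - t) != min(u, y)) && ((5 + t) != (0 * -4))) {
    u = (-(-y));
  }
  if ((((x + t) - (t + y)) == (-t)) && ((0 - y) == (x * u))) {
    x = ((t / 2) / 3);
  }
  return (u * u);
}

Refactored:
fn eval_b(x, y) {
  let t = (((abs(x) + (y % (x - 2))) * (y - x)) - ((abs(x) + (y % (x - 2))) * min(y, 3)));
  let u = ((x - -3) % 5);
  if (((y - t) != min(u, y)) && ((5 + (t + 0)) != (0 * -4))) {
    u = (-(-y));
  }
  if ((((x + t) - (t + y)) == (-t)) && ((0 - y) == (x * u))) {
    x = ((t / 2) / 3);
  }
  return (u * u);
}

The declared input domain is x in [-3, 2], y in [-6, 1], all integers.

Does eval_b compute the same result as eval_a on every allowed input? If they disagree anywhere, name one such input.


This is a faithful refactor — constant usage differs; min/max/abs usage differs; arithmetic usage differs, but the computed results match everywhere.
Spot check at x=2, y=1 — eval_a: division by zero -> ERROR. eval_b: division by zero -> ERROR. Both give ERROR.
Checked all 48 inputs in the declared domain: the outputs agree on every one.
verdict: equivalent


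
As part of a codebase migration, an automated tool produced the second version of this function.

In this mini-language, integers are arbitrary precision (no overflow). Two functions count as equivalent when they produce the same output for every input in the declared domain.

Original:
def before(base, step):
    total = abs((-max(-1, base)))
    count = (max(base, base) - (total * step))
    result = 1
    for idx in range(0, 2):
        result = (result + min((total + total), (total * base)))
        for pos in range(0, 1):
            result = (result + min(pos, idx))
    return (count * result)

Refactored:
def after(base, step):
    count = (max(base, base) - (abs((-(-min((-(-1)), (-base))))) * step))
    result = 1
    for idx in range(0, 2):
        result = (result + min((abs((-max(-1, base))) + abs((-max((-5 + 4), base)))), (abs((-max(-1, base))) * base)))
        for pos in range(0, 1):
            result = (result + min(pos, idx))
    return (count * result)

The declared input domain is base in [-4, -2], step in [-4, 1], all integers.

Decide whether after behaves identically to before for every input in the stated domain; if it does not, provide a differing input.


The two versions differ — the changes include statement counts differ, and local variable names differ, and constant usage differs, and min/max/abs usage differs, and arithmetic usage differs.
Spot check at base=-3, step=-4 — before: total=1, then count=1, then result=1, then (idx=0), then result=-2, then (pos=0), then result=-2, then (idx=1), then result=-5, then (pos=0), then result=-5, then returns -5. after: count=1, then result=1, then (idx=0), then result=-2, then (pos=0), then result=-2, then (idx=1), then result=-5, then (pos=0), then result=-5, then returns -5. Both give -5.
An exhaustive pass over the 18 declared inputs shows identical outputs.
verdict: equivalent


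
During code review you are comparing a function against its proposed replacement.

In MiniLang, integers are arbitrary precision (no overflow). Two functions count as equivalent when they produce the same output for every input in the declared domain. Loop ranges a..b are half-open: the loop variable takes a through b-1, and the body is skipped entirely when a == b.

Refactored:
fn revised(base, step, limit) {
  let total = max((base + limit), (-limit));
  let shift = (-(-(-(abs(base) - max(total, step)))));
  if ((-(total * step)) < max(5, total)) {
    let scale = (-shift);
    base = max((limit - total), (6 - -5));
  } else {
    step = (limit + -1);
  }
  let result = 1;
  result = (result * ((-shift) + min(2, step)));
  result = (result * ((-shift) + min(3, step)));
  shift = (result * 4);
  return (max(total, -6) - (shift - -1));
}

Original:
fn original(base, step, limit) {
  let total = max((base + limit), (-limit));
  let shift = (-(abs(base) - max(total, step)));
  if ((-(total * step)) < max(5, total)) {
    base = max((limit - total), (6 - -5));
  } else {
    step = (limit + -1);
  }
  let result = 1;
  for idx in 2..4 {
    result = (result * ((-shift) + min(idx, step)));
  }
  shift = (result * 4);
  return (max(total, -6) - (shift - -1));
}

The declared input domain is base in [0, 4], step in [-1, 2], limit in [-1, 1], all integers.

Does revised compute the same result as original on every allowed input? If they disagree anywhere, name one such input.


Behavior is preserved: although constant usage differs, plus statement counts differ, plus arithmetic usage differs, plus loop structure differs, plus local variable names differ, plus min/max/abs usage differs, the outputs never diverge.
Spot check at base=3, step=-1, limit=0 — original: total := 3 | shift := 0 | ((-(total * step)) < max(5, total)): true | base := 11 | result := 1 | iter idx=2: | result := -1 | iter idx=3: | result := 1 | shift := 4 | result -2. revised: total := 3 | shift := 0 | ((-(total * step)) < max(5, total)): true | scale := 0 | base := 11 | result := 1 | result := -1 | result := 1 | shift := 4 | result -2. Both give -2.
Checked all 60 inputs in the declared domain: the outputs agree on every one.
verdict: equivalent


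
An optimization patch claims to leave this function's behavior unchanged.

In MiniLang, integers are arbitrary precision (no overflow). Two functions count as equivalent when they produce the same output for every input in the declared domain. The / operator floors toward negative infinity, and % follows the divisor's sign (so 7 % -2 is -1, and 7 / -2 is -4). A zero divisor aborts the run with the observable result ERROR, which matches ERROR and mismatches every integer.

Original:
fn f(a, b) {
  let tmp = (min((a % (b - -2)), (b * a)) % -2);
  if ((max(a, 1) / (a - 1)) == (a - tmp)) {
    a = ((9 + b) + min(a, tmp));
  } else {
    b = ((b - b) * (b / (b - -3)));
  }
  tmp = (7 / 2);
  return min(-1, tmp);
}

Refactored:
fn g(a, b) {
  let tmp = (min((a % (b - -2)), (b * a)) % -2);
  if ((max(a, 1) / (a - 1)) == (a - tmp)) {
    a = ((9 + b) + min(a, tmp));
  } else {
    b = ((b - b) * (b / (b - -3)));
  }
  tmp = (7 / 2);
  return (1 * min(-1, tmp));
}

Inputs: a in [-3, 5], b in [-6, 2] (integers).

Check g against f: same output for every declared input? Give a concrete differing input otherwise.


Equivalent — the differences include constant usage differs; also arithmetic usage differs, yet no declared input distinguishes the two.
As a probe, take a=1, b=1: f runs tmp = -1; division by zero -> ERROR; g runs tmp = -1; division by zero -> ERROR; both end at ERROR.
Across all 81 domain points the two functions coincide.
verdict: equivalent


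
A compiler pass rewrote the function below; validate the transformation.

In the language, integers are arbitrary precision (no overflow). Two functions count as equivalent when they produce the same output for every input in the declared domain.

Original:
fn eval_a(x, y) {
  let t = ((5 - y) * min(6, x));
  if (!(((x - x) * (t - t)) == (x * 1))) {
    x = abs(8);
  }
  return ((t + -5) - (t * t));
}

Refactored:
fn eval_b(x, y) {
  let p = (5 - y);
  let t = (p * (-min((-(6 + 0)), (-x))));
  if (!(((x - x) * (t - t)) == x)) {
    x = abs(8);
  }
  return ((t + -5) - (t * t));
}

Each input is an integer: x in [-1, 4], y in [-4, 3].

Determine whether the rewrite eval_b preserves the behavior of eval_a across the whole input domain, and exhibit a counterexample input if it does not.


Try x=-1, y=-4.
eval_a: t=-9, then (!(((x - x) * (t - t)) == (x * 1))) is true, then x=8, then returns -95
eval_b: p=9, then t=54, then (!(((x - x) * (t - t)) == x)) is true, then x=8, then returns -2867
-95 and -2867 differ, so these are not the same function on this domain.
verdict: not equivalent; witness: x=-1, y=-4


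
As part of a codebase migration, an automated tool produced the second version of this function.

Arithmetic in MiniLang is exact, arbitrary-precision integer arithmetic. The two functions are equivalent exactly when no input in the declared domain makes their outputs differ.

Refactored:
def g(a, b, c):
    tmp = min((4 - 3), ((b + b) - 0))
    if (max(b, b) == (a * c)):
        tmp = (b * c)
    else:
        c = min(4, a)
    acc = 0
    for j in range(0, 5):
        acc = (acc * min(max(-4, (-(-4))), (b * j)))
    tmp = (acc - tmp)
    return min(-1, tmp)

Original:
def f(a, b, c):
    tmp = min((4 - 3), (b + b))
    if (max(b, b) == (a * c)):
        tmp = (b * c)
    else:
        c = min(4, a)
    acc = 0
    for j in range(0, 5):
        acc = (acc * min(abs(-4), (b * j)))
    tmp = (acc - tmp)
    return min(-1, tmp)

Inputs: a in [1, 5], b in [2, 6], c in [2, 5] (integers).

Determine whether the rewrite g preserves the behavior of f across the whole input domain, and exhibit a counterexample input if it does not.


Behavior is preserved: although min/max/abs usage differs; constant usage differs; arithmetic usage differs, the outputs never diverge.
Spot check at a=5, b=5, c=4 — f: tmp becomes 1; next (max(b, b) == (a * c)) evaluates to false; next c becomes 4; next acc becomes 0; next at j=0:; next acc becomes 0; next at j=1:; next acc becomes 0; next at j=2:; next acc becomes 0; next at j=3:; next acc becomes 0; next at j=4:; next acc becomes 0; next tmp becomes -1; next final value -1. g: tmp becomes 1; next (max(b, b) == (a * c)) evaluates to false; next c becomes 4; next acc becomes 0; next at j=0:; next acc becomes 0; next at j=1:; next acc becomes 0; next at j=2:; next acc becomes 0; next at j=3:; next acc becomes 0; next at j=4:; next acc becomes 0; next tmp becomes -1; next final value -1. Both give -1.
An exhaustive pass over the 100 declared inputs shows identical outputs.
verdict: equivalent


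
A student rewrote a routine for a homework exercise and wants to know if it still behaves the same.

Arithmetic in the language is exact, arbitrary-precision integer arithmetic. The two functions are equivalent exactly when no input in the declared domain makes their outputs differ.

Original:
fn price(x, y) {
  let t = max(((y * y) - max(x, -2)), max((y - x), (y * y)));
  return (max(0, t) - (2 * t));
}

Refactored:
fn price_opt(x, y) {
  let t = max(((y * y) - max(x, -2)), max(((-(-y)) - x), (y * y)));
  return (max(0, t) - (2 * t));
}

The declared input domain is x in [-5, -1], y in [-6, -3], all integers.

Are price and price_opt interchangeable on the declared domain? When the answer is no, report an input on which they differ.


Equivalent — the differences include same computation, different form, yet no declared input distinguishes the two.
Tracing x=-4, y=-6: price: t=38, then returns -38 | price_opt: t=38, then returns -38 — matching result -38.
Checked all 20 inputs in the declared domain: the outputs agree on every one.
verdict: equivalent


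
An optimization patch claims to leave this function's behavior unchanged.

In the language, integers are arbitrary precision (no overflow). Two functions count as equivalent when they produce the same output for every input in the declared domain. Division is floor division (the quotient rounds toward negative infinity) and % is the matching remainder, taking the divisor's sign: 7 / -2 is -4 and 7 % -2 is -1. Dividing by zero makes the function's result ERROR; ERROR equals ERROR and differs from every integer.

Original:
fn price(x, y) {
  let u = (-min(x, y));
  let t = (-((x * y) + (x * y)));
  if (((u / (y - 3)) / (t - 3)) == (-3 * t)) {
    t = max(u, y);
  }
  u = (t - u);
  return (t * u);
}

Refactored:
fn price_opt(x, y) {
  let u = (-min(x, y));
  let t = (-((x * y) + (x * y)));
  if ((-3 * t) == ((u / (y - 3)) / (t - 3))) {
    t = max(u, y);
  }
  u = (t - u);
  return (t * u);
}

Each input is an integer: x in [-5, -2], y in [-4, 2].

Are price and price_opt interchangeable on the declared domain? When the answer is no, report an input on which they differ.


Side by side, the visible changes include: same computation, different form.
One worked example (x=-2, y=-2) — price: u := 2 | t := -8 | (((u / (y - 3)) / (t - 3)) == (-3 * t)): false | u := -10 | result 80; price_opt: u := 2 | t := -8 | ((-3 * t) == ((u / (y - 3)) / (t - 3))): false | u := -10 | result 80; agreement on 80.
Checked all 28 inputs in the declared domain: the outputs agree on every one.
verdict: equivalent


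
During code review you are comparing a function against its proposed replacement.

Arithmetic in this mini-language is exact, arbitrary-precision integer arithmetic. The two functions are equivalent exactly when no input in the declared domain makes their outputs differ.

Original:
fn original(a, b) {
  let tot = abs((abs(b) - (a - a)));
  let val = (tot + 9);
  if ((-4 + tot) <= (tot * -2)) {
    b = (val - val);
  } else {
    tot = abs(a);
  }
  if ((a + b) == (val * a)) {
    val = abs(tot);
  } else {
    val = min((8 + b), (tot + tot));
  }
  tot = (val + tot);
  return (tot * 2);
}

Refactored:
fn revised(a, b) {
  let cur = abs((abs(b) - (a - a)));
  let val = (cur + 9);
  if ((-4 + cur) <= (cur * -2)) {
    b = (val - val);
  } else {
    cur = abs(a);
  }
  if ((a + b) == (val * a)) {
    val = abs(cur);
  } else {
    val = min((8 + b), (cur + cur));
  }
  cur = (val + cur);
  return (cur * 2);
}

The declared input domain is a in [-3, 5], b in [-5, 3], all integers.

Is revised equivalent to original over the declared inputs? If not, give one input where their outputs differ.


Side by side, the visible changes include: local variable names differ.
As a probe, take a=3, b=3: original runs tot = 3; val = 12; ((-4 + tot) <= (tot * -2)) -> false; tot = 3; ((a + b) == (val * a)) -> false; val = 6; tot = 9; return 18; revised runs cur = 3; val = 12; ((-4 + cur) <= (cur * -2)) -> false; cur = 3; ((a + b) == (val * a)) -> false; val = 6; cur = 9; return 18; both end at 18.
Checked all 81 inputs in the declared domain: the outputs agree on every one.
verdict: equivalent


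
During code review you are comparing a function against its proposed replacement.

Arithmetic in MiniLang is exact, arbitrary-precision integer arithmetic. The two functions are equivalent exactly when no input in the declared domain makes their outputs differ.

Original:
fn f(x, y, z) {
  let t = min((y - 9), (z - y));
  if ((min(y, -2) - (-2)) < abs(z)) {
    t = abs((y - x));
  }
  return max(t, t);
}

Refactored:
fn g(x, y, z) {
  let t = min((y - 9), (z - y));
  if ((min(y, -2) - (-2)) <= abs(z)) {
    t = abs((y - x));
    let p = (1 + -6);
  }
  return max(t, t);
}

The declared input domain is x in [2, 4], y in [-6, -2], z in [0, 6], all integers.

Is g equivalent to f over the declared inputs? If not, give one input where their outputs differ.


The rewrite breaks on x=2, y=-2, z=0, where the results are -11 and 4.
f: t becomes -11; next ((min(y, -2) - (-2)) < abs(z)) evaluates to false; next final value -11
g: t becomes -11; next ((min(y, -2) - (-2)) <= abs(z)) evaluates to true; next t becomes 4; next p becomes -5; next final value 4
verdict: not equivalent; witness: x=2, y=-2, z=0


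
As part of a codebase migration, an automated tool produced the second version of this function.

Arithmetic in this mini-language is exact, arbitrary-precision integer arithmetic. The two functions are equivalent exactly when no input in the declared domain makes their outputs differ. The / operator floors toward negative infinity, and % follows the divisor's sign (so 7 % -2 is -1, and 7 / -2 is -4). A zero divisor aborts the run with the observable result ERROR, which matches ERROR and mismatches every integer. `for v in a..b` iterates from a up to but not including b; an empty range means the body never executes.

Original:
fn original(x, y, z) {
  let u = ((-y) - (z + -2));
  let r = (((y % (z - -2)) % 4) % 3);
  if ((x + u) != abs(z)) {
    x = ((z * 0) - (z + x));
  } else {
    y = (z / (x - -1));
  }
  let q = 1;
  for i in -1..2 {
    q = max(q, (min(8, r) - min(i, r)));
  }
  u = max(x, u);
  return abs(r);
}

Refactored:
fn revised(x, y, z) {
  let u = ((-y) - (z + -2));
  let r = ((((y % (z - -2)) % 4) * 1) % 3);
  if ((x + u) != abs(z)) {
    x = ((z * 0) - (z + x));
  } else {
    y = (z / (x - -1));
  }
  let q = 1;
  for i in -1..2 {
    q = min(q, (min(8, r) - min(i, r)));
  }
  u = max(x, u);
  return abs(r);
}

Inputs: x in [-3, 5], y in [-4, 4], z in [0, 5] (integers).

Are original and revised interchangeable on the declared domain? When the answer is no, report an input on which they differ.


Equivalent. Although `max(q, (min(8, r) - min(i, r)))` became `min(q, (min(8, r) - min(i, r)))`, no input in the stated domain can expose it.
Across all 486 domain points the two functions coincide.
As a probe, take x=0, y=1, z=3: original runs u becomes -2; next r becomes 1; next ((x + u) != abs(z)) evaluates to true; next x becomes -3; next q becomes 1; next at i=-1:; next q becomes 2; next at i=0:; next q becomes 2; next at i=1:; next q becomes 2; next u becomes -2; next final value 1; revised runs u becomes -2; next r becomes 1; next ((x + u) != abs(z)) evaluates to true; next x becomes -3; next q becomes 1; next at i=-1:; next q becomes 1; next at i=0:; next q becomes 1; next at i=1:; next q becomes 0; next u becomes -2; next final value 1; both end at 1.
verdict: equivalent


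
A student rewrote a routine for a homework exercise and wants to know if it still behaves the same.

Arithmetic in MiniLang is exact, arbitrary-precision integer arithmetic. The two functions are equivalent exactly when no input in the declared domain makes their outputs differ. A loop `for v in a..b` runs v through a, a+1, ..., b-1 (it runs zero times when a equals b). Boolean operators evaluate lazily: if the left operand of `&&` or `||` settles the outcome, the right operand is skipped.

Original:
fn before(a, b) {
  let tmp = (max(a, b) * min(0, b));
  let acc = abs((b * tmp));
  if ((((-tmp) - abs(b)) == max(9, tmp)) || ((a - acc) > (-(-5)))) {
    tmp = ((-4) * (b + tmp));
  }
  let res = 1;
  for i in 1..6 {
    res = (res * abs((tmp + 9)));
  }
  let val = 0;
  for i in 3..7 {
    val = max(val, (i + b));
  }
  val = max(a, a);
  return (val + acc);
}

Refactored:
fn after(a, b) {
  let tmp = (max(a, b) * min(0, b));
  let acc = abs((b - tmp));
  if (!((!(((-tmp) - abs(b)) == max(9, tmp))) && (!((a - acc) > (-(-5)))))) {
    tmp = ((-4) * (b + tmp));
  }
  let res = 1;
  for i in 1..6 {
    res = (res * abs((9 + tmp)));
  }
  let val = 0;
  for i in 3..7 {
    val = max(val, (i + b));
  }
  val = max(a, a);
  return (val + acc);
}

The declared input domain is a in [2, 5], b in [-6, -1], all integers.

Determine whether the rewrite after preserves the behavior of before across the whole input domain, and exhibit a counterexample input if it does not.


Take a=2, b=-6.
before: tmp = -12; acc = 72; ((((-tmp) - abs(b)) == max(9, tmp)) || ((a - acc) > (-(-5)))) -> false; res = 1; [i=1]; res = 3; [i=2]; res = 9; [i=3]; res = 27; [i=4]; res = 81; [i=5]; res = 243; val = 0; [i=3]; val = 0; [i=4]; val = 0; [i=5]; val = 0; [i=6]; val = 0; val = 2; return 74
after: tmp = -12; acc = 6; (!((!(((-tmp) - abs(b)) == max(9, tmp))) && (!((a - acc) > (-(-5)))))) -> false; res = 1; [i=1]; res = 3; [i=2]; res = 9; [i=3]; res = 27; [i=4]; res = 81; [i=5]; res = 243; val = 0; [i=3]; val = 0; [i=4]; val = 0; [i=5]; val = 0; [i=6]; val = 0; val = 2; return 8
74 vs 8 — the two versions disagree here.
verdict: not equivalent; witness: a=2, b=-6


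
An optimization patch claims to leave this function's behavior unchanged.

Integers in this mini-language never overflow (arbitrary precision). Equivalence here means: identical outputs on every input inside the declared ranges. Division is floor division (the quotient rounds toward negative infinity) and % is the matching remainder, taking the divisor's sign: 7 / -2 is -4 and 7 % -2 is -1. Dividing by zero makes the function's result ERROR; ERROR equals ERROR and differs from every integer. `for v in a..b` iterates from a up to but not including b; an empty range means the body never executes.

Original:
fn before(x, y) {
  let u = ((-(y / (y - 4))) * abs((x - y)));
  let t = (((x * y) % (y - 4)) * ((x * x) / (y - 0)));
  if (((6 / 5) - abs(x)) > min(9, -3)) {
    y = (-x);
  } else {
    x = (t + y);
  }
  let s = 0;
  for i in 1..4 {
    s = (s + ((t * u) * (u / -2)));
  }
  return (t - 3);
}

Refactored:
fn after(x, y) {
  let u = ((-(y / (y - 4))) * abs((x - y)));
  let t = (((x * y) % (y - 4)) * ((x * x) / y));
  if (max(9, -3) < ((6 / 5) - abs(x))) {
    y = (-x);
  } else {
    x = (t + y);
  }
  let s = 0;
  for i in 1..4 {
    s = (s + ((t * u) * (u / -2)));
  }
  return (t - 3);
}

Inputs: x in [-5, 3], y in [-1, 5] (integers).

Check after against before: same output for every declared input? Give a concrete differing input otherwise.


Equivalent. The suspicious edit (`min(9, -3)` became `max(9, -3)`) never changes the result for any input inside the declared domain.
An exhaustive pass over the 63 declared inputs shows identical outputs.
One worked example (x=-5, y=3) — before: u becomes 24; next t becomes 0; next (((6 / 5) - abs(x)) > min(9, -3)) evaluates to false; next x becomes 3; next s becomes 0; next at i=1:; next s becomes 0; next at i=2:; next s becomes 0; next at i=3:; next s becomes 0; next final value -3; after: u becomes 24; next t becomes 0; next (max(9, -3) < ((6 / 5) - abs(x))) evaluates to false; next x becomes 3; next s becomes 0; next at i=1:; next s becomes 0; next at i=2:; next s becomes 0; next at i=3:; next s becomes 0; next final value -3; agreement on -3.
verdict: equivalent
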